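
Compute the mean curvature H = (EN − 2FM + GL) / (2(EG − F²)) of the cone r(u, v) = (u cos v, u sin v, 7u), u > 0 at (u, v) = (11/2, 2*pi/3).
H = 7*sqrt(2)/110

With E = 50, F = 0, G = u^2, L = 0, M = 0, N = 7*sqrt(2)*u^2/(10*Abs(u)), assemble
  H = (EN − 2FM + GL) / (2(EG − F²)) = 7*sqrt(2)/(20*Abs(u)).
At (u, v) = (11/2, 2*pi/3): H = 7*sqrt(2)/110.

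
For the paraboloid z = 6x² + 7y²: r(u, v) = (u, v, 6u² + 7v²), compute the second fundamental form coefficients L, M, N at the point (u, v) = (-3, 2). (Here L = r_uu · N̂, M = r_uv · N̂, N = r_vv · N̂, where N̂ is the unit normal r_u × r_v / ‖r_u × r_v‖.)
L = 12*sqrt(2081)/2081;  M = 0;  N = 14*sqrt(2081)/2081

Compute the unit normal N̂(u, v) = (-12*u/sqrt(144*u^2 + 196*v^2 + 1), -14*v/sqrt(144*u^2 + 196*v^2 + 1), 1/sqrt(144*u^2 + 196*v^2 + 1)), and the second partials r_uu, r_uv, r_vv. Take dot products:
  L(u, v) = r_uu · N̂ = 12/sqrt(144*u^2 + 196*v^2 + 1),
  M(u, v) = r_uv · N̂ = 0,
  N(u, v) = r_vv · N̂ = 14/sqrt(144*u^2 + 196*v^2 + 1).
Evaluating at (u, v) = (-3, 2):
  L = 12*sqrt(2081)/2081, M = 0, N = 14*sqrt(2081)/2081.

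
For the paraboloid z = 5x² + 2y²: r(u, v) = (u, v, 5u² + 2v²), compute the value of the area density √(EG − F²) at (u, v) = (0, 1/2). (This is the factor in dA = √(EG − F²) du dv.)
√(EG − F²)|_{(0, 1/2)} = sqrt(5)

E = 100*u^2 + 1, F = 40*u*v, G = 16*v^2 + 1, so EG − F² = 100*u^2 + 16*v^2 + 1. Taking the positive square root: √(EG − F²) = sqrt(100*u^2 + 16*v^2 + 1). At (u, v) = (0, 1/2): sqrt(5).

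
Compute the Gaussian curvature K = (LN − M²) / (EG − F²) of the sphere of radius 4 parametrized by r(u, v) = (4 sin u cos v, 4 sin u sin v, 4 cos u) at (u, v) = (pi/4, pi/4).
K = 1/16

Coefficients of the first fundamental form: E = 16, F = 0, G = 16*sin(u)^2.
Coefficients of the second fundamental form: L = -4*sin(u)/Abs(sin(u)), M = 0, N = -4*sin(u)^3/Abs(sin(u)).
Assemble K = (LN − M²)/(EG − F²) = 1/16. At (u, v) = (pi/4, pi/4): K = 1/16.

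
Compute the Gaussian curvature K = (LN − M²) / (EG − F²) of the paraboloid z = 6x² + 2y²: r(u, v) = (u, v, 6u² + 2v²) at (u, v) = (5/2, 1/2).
K = 48/819025

Coefficients of the first fundamental form: E = 144*u^2 + 1, F = 48*u*v, G = 16*v^2 + 1.
Coefficients of the second fundamental form: L = 12/sqrt(144*u^2 + 16*v^2 + 1), M = 0, N = 4/sqrt(144*u^2 + 16*v^2 + 1).
Assemble K = (LN − M²)/(EG − F²) = 48/(20736*u^4 + 4608*u^2*v^2 + 288*u^2 + 256*v^4 + 32*v^2 + 1). At (u, v) = (5/2, 1/2): K = 48/819025.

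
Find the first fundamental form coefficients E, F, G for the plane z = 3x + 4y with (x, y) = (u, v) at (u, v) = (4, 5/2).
E = 10;  F = 12;  G = 17

Partials: r_u = (1, 0, 3), r_v = (0, 1, 4). As functions of (u, v):
  E = r_u · r_u = 10,
  F = r_u · r_v = 12,
  G = r_v · r_v = 17.
Evaluating at (u, v) = (4, 5/2): E = 10, F = 12, G = 17.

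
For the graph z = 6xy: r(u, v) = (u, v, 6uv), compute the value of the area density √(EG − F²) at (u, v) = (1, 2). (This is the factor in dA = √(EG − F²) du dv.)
√(EG − F²)|_{(1, 2)} = sqrt(181)

E = 36*v^2 + 1, F = 36*u*v, G = 36*u^2 + 1, so EG − F² = 36*u^2 + 36*v^2 + 1. Taking the positive square root: √(EG − F²) = sqrt(36*u^2 + 36*v^2 + 1). At (u, v) = (1, 2): sqrt(181).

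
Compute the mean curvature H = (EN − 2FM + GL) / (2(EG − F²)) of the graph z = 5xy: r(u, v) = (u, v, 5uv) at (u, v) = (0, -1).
H = 0

With E = 25*v^2 + 1, F = 25*u*v, G = 25*u^2 + 1, L = 0, M = 5/sqrt(25*u^2 + 25*v^2 + 1), N = 0, assemble
  H = (EN − 2FM + GL) / (2(EG − F²)) = -125*u*v/(25*u^2 + 25*v^2 + 1)^(3/2).
At (u, v) = (0, -1): H = 0.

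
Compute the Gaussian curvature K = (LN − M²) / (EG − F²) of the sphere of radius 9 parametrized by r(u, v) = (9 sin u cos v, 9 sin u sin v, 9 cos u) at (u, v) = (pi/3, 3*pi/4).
K = 1/81

Coefficients of the first fundamental form: E = 81, F = 0, G = 81*sin(u)^2.
Coefficients of the second fundamental form: L = -9*sin(u)/Abs(sin(u)), M = 0, N = -9*sin(u)^3/Abs(sin(u)).
Assemble K = (LN − M²)/(EG − F²) = 1/81. At (u, v) = (pi/3, 3*pi/4): K = 1/81.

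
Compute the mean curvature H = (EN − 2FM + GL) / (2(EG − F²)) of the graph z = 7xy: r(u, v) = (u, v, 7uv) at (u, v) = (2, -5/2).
H = 13720*sqrt(2013)/4052169

With E = 49*v^2 + 1, F = 49*u*v, G = 49*u^2 + 1, L = 0, M = 7/sqrt(49*u^2 + 49*v^2 + 1), N = 0, assemble
  H = (EN − 2FM + GL) / (2(EG − F²)) = -343*u*v/(49*u^2 + 49*v^2 + 1)^(3/2).
At (u, v) = (2, -5/2): H = 13720*sqrt(2013)/4052169.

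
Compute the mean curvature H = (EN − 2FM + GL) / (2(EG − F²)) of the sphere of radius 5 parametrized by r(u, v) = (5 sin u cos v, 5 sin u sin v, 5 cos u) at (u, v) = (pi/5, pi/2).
H = -1/5

With E = 25, F = 0, G = 25*sin(u)^2, L = -5*sin(u)/Abs(sin(u)), M = 0, N = -5*sin(u)^3/Abs(sin(u)), assemble
  H = (EN − 2FM + GL) / (2(EG − F²)) = -sin(u)/(5*Abs(sin(u))).
At (u, v) = (pi/5, pi/2): H = -1/5.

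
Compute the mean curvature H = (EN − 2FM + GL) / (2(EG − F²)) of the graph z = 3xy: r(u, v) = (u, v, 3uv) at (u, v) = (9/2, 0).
H = 0

With E = 9*v^2 + 1, F = 9*u*v, G = 9*u^2 + 1, L = 0, M = 3/sqrt(9*u^2 + 9*v^2 + 1), N = 0, assemble
  H = (EN − 2FM + GL) / (2(EG − F²)) = -27*u*v/(9*u^2 + 9*v^2 + 1)^(3/2).
At (u, v) = (9/2, 0): H = 0.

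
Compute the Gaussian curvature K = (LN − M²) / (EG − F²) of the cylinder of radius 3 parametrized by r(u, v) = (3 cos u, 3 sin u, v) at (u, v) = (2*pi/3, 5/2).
K = 0

Coefficients of the first fundamental form: E = 9, F = 0, G = 1.
Coefficients of the second fundamental form: L = -3, M = 0, N = 0.
Assemble K = (LN − M²)/(EG − F²) = 0. At (u, v) = (2*pi/3, 5/2): K = 0.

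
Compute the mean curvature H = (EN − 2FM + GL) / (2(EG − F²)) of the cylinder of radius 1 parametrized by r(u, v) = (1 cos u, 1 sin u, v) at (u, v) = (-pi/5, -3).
H = -1/2

With E = 1, F = 0, G = 1, L = -1, M = 0, N = 0, assemble
  H = (EN − 2FM + GL) / (2(EG − F²)) = -1/2.
At (u, v) = (-pi/5, -3): H = -1/2.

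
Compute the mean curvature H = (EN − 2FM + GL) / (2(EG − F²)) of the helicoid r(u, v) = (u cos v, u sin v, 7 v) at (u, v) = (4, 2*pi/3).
H = 0

With E = 1, F = 0, G = u^2 + 49, L = 0, M = -7/sqrt(u^2 + 49), N = 0, assemble
  H = (EN − 2FM + GL) / (2(EG − F²)) = 0.
At (u, v) = (4, 2*pi/3): H = 0.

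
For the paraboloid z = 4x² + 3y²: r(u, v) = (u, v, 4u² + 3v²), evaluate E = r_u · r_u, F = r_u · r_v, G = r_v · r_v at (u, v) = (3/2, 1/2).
E = 145;  F = 36;  G = 10

Partials: r_u = (1, 0, 8*u), r_v = (0, 1, 6*v). As functions of (u, v):
  E = r_u · r_u = 64*u^2 + 1,
  F = r_u · r_v = 48*u*v,
  G = r_v · r_v = 36*v^2 + 1.
Evaluating at (u, v) = (3/2, 1/2): E = 145, F = 36, G = 10.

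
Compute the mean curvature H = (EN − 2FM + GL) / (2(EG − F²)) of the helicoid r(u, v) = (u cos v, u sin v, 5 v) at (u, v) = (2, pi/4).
H = 0

With E = 1, F = 0, G = u^2 + 25, L = 0, M = -5/sqrt(u^2 + 25), N = 0, assemble
  H = (EN − 2FM + GL) / (2(EG − F²)) = 0.
At (u, v) = (2, pi/4): H = 0.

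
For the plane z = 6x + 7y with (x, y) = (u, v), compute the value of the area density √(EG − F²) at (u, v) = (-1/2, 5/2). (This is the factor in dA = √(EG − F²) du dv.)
√(EG − F²)|_{(-1/2, 5/2)} = sqrt(86)

E = 37, F = 42, G = 50, so EG − F² = 86. Taking the positive square root: √(EG − F²) = sqrt(86). At (u, v) = (-1/2, 5/2): sqrt(86).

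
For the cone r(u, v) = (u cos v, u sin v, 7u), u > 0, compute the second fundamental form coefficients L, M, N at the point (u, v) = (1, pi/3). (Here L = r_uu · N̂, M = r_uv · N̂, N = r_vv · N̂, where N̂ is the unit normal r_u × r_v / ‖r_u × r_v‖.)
L = 0;  M = 0;  N = 7*sqrt(2)/10

Compute the unit normal N̂(u, v) = (-7*sqrt(2)*u*cos(v)/(10*Abs(u)), -7*sqrt(2)*u*sin(v)/(10*Abs(u)), sqrt(2)*u/(10*Abs(u))), and the second partials r_uu, r_uv, r_vv. Take dot products:
  L(u, v) = r_uu · N̂ = 0,
  M(u, v) = r_uv · N̂ = 0,
  N(u, v) = r_vv · N̂ = 7*sqrt(2)*u^2/(10*Abs(u)).
Evaluating at (u, v) = (1, pi/3):
  L = 0, M = 0, N = 7*sqrt(2)/10.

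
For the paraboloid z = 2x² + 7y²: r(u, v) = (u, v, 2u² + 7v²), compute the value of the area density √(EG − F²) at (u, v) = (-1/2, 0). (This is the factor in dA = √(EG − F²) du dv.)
√(EG − F²)|_{(-1/2, 0)} = sqrt(5)

E = 16*u^2 + 1, F = 56*u*v, G = 196*v^2 + 1, so EG − F² = 16*u^2 + 196*v^2 + 1. Taking the positive square root: √(EG − F²) = sqrt(16*u^2 + 196*v^2 + 1). At (u, v) = (-1/2, 0): sqrt(5).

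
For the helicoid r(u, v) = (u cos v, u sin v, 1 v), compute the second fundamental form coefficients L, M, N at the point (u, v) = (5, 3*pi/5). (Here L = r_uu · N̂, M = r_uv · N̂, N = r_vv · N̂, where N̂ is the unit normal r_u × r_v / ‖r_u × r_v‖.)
L = 0;  M = -sqrt(26)/26;  N = 0

Compute the unit normal N̂(u, v) = (sin(v)/sqrt(u^2 + 1), -cos(v)/sqrt(u^2 + 1), u/sqrt(u^2 + 1)), and the second partials r_uu, r_uv, r_vv. Take dot products:
  L(u, v) = r_uu · N̂ = 0,
  M(u, v) = r_uv · N̂ = -1/sqrt(u^2 + 1),
  N(u, v) = r_vv · N̂ = 0.
Evaluating at (u, v) = (5, 3*pi/5):
  L = 0, M = -sqrt(26)/26, N = 0.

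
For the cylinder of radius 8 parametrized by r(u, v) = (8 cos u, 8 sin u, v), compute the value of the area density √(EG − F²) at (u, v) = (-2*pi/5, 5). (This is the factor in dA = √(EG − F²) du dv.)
√(EG − F²)|_{(-2*pi/5, 5)} = 8

E = 64, F = 0, G = 1, so EG − F² = 64. Taking the positive square root: √(EG − F²) = 8. At (u, v) = (-2*pi/5, 5): 8.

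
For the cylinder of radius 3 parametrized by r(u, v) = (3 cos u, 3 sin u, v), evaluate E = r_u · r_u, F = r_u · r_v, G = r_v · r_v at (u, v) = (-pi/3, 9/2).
E = 9;  F = 0;  G = 1

Partials: r_u = (-3*sin(u), 3*cos(u), 0), r_v = (0, 0, 1). As functions of (u, v):
  E = r_u · r_u = 9,
  F = r_u · r_v = 0,
  G = r_v · r_v = 1.
Evaluating at (u, v) = (-pi/3, 9/2): E = 9, F = 0, G = 1.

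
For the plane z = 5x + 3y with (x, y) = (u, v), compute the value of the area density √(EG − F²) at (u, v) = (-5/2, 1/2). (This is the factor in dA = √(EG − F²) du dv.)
√(EG − F²)|_{(-5/2, 1/2)} = sqrt(35)

E = 26, F = 15, G = 10, so EG − F² = 35. Taking the positive square root: √(EG − F²) = sqrt(35). At (u, v) = (-5/2, 1/2): sqrt(35).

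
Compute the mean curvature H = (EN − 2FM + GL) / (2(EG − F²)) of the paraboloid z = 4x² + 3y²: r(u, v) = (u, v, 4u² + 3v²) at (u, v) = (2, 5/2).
H = 1675*sqrt(482)/232324

With E = 64*u^2 + 1, F = 48*u*v, G = 36*v^2 + 1, L = 8/sqrt(64*u^2 + 36*v^2 + 1), M = 0, N = 6/sqrt(64*u^2 + 36*v^2 + 1), assemble
  H = (EN − 2FM + GL) / (2(EG − F²)) = (192*u^2 + 144*v^2 + 7)/(64*u^2 + 36*v^2 + 1)^(3/2).
At (u, v) = (2, 5/2): H = 1675*sqrt(482)/232324.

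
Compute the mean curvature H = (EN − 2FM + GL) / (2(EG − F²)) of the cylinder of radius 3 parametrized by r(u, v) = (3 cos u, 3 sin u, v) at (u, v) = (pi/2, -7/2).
H = -1/6

With E = 9, F = 0, G = 1, L = -3, M = 0, N = 0, assemble
  H = (EN − 2FM + GL) / (2(EG − F²)) = -1/6.
At (u, v) = (pi/2, -7/2): H = -1/6.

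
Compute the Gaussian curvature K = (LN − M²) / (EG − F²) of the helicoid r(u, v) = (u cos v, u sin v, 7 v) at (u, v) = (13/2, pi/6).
K = -784/133225

Coefficients of the first fundamental form: E = 1, F = 0, G = u^2 + 49.
Coefficients of the second fundamental form: L = 0, M = -7/sqrt(u^2 + 49), N = 0.
Assemble K = (LN − M²)/(EG − F²) = -49/(u^2 + 49)^2. At (u, v) = (13/2, pi/6): K = -784/133225.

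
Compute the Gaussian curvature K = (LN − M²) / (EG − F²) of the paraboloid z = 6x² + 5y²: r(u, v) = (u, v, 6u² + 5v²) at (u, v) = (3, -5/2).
K = 30/923521

Coefficients of the first fundamental form: E = 144*u^2 + 1, F = 120*u*v, G = 100*v^2 + 1.
Coefficients of the second fundamental form: L = 12/sqrt(144*u^2 + 100*v^2 + 1), M = 0, N = 10/sqrt(144*u^2 + 100*v^2 + 1).
Assemble K = (LN − M²)/(EG − F²) = 120/(20736*u^4 + 28800*u^2*v^2 + 288*u^2 + 10000*v^4 + 200*v^2 + 1). At (u, v) = (3, -5/2): K = 30/923521.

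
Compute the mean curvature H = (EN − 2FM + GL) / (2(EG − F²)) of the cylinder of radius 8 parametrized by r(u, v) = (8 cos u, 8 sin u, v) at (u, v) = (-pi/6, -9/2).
H = -1/16

With E = 64, F = 0, G = 1, L = -8, M = 0, N = 0, assemble
  H = (EN − 2FM + GL) / (2(EG − F²)) = -1/16.
At (u, v) = (-pi/6, -9/2): H = -1/16.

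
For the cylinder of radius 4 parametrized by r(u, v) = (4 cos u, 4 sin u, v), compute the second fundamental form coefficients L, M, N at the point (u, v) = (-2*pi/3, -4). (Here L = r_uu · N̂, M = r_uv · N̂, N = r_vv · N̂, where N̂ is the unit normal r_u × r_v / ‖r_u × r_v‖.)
L = -4;  M = 0;  N = 0

Compute the unit normal N̂(u, v) = (cos(u), sin(u), 0), and the second partials r_uu, r_uv, r_vv. Take dot products:
  L(u, v) = r_uu · N̂ = -4,
  M(u, v) = r_uv · N̂ = 0,
  N(u, v) = r_vv · N̂ = 0.
Evaluating at (u, v) = (-2*pi/3, -4):
  L = -4, M = 0, N = 0.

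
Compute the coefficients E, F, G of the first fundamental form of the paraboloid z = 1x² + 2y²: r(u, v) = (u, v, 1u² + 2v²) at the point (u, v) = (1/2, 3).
E = 2;  F = 12;  G = 145

Partials: r_u = (1, 0, 2*u), r_v = (0, 1, 4*v). As functions of (u, v):
  E = r_u · r_u = 4*u^2 + 1,
  F = r_u · r_v = 8*u*v,
  G = r_v · r_v = 16*v^2 + 1.
Evaluating at (u, v) = (1/2, 3): E = 2, F = 12, G = 145.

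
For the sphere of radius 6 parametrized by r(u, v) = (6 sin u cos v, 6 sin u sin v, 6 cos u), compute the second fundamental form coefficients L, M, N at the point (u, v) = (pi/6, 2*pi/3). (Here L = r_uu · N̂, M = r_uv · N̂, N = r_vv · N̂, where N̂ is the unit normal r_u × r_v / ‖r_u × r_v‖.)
L = -6;  M = 0;  N = -3/2

Compute the unit normal N̂(u, v) = (sin(u)^2*cos(v)/Abs(sin(u)), sin(u)^2*sin(v)/Abs(sin(u)), sin(2*u)/(2*Abs(sin(u)))), and the second partials r_uu, r_uv, r_vv. Take dot products:
  L(u, v) = r_uu · N̂ = -6*sin(u)/Abs(sin(u)),
  M(u, v) = r_uv · N̂ = 0,
  N(u, v) = r_vv · N̂ = -6*sin(u)^3/Abs(sin(u)).
Evaluating at (u, v) = (pi/6, 2*pi/3):
  L = -6, M = 0, N = -3/2.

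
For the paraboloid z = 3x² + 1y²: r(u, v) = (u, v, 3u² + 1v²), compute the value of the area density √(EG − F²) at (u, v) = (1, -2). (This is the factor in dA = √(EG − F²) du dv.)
√(EG − F²)|_{(1, -2)} = sqrt(53)

E = 36*u^2 + 1, F = 12*u*v, G = 4*v^2 + 1, so EG − F² = 36*u^2 + 4*v^2 + 1. Taking the positive square root: √(EG − F²) = sqrt(36*u^2 + 4*v^2 + 1). At (u, v) = (1, -2): sqrt(53).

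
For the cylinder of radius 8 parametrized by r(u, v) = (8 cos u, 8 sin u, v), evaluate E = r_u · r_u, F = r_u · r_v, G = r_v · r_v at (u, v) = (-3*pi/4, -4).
E = 64;  F = 0;  G = 1

Partials: r_u = (-8*sin(u), 8*cos(u), 0), r_v = (0, 0, 1). As functions of (u, v):
  E = r_u · r_u = 64,
  F = r_u · r_v = 0,
  G = r_v · r_v = 1.
Evaluating at (u, v) = (-3*pi/4, -4): E = 64, F = 0, G = 1.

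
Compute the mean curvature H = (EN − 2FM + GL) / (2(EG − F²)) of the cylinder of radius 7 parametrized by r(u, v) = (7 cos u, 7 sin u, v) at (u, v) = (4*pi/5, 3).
H = -1/14

With E = 49, F = 0, G = 1, L = -7, M = 0, N = 0, assemble
  H = (EN − 2FM + GL) / (2(EG − F²)) = -1/14.
At (u, v) = (4*pi/5, 3): H = -1/14.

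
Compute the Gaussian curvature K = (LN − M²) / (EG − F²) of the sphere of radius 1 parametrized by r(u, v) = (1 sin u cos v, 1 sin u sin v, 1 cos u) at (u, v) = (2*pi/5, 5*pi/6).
K = 1

Coefficients of the first fundamental form: E = 1, F = 0, G = sin(u)^2.
Coefficients of the second fundamental form: L = -sin(u)/Abs(sin(u)), M = 0, N = -sin(u)^3/Abs(sin(u)).
Assemble K = (LN − M²)/(EG − F²) = 1. At (u, v) = (2*pi/5, 5*pi/6): K = 1.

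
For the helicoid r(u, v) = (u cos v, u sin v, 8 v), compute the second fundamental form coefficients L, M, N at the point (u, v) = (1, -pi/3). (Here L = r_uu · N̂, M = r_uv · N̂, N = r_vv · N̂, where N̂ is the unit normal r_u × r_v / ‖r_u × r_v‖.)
L = 0;  M = -8*sqrt(65)/65;  N = 0

Compute the unit normal N̂(u, v) = (8*sin(v)/sqrt(u^2 + 64), -8*cos(v)/sqrt(u^2 + 64), u/sqrt(u^2 + 64)), and the second partials r_uu, r_uv, r_vv. Take dot products:
  L(u, v) = r_uu · N̂ = 0,
  M(u, v) = r_uv · N̂ = -8/sqrt(u^2 + 64),
  N(u, v) = r_vv · N̂ = 0.
Evaluating at (u, v) = (1, -pi/3):
  L = 0, M = -8*sqrt(65)/65, N = 0.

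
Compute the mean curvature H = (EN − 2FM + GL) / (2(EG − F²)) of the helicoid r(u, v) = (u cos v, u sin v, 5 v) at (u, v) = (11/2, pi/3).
H = 0

With E = 1, F = 0, G = u^2 + 25, L = 0, M = -5/sqrt(u^2 + 25), N = 0, assemble
  H = (EN − 2FM + GL) / (2(EG − F²)) = 0.
At (u, v) = (11/2, pi/3): H = 0.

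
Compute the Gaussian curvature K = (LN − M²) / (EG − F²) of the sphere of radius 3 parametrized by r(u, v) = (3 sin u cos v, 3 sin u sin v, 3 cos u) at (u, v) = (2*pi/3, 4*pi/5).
K = 1/9

Coefficients of the first fundamental form: E = 9, F = 0, G = 9*sin(u)^2.
Coefficients of the second fundamental form: L = -3*sin(u)/Abs(sin(u)), M = 0, N = -3*sin(u)^3/Abs(sin(u)).
Assemble K = (LN − M²)/(EG − F²) = 1/9. At (u, v) = (2*pi/3, 4*pi/5): K = 1/9.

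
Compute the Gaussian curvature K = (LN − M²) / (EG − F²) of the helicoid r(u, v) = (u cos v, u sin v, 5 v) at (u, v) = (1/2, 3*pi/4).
K = -400/10201

Coefficients of the first fundamental form: E = 1, F = 0, G = u^2 + 25.
Coefficients of the second fundamental form: L = 0, M = -5/sqrt(u^2 + 25), N = 0.
Assemble K = (LN − M²)/(EG − F²) = -25/(u^2 + 25)^2. At (u, v) = (1/2, 3*pi/4): K = -400/10201.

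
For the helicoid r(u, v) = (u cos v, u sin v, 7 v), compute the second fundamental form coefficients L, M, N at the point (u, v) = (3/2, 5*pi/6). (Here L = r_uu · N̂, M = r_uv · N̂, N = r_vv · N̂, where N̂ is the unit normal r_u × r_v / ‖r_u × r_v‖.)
L = 0;  M = -14*sqrt(205)/205;  N = 0

Compute the unit normal N̂(u, v) = (7*sin(v)/sqrt(u^2 + 49), -7*cos(v)/sqrt(u^2 + 49), u/sqrt(u^2 + 49)), and the second partials r_uu, r_uv, r_vv. Take dot products:
  L(u, v) = r_uu · N̂ = 0,
  M(u, v) = r_uv · N̂ = -7/sqrt(u^2 + 49),
  N(u, v) = r_vv · N̂ = 0.
Evaluating at (u, v) = (3/2, 5*pi/6):
  L = 0, M = -14*sqrt(205)/205, N = 0.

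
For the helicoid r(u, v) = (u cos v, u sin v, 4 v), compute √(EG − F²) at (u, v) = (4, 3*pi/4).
√(EG − F²)|_{(4, 3*pi/4)} = 4*sqrt(2)

E = 1, F = 0, G = u^2 + 16; EG − F² = u^2 + 16; √(EG − F²) = sqrt(u^2 + 16). At the given point: 4*sqrt(2).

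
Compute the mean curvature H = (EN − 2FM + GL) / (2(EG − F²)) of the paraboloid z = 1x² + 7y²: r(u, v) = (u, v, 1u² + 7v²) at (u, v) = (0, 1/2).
H = 57*sqrt(2)/500

With E = 4*u^2 + 1, F = 28*u*v, G = 196*v^2 + 1, L = 2/sqrt(4*u^2 + 196*v^2 + 1), M = 0, N = 14/sqrt(4*u^2 + 196*v^2 + 1), assemble
  H = (EN − 2FM + GL) / (2(EG − F²)) = 4*(7*u^2 + 49*v^2 + 2)/(4*u^2 + 196*v^2 + 1)^(3/2).
At (u, v) = (0, 1/2): H = 57*sqrt(2)/500.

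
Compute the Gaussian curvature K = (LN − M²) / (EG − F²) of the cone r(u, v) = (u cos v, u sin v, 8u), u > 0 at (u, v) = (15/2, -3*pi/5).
K = 0

Coefficients of the first fundamental form: E = 65, F = 0, G = u^2.
Coefficients of the second fundamental form: L = 0, M = 0, N = 8*sqrt(65)*u^2/(65*Abs(u)).
Assemble K = (LN − M²)/(EG − F²) = 0. At (u, v) = (15/2, -3*pi/5): K = 0.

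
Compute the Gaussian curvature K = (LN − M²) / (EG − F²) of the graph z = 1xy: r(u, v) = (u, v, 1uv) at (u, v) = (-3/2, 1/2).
K = -4/49

Coefficients of the first fundamental form: E = v^2 + 1, F = u*v, G = u^2 + 1.
Coefficients of the second fundamental form: L = 0, M = 1/sqrt(u^2 + v^2 + 1), N = 0.
Assemble K = (LN − M²)/(EG − F²) = 1/((u^2*v^2 - (u^2 + 1)*(v^2 + 1))*(u^2 + v^2 + 1)). At (u, v) = (-3/2, 1/2): K = -4/49.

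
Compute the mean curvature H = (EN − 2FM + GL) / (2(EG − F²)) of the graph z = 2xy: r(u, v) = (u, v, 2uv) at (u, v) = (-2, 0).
H = 0

With E = 4*v^2 + 1, F = 4*u*v, G = 4*u^2 + 1, L = 0, M = 2/sqrt(4*u^2 + 4*v^2 + 1), N = 0, assemble
  H = (EN − 2FM + GL) / (2(EG − F²)) = -8*u*v/(4*u^2 + 4*v^2 + 1)^(3/2).
At (u, v) = (-2, 0): H = 0.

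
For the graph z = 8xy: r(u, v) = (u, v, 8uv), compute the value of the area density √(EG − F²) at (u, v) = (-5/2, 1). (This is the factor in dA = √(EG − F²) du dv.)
√(EG − F²)|_{(-5/2, 1)} = sqrt(465)

E = 64*v^2 + 1, F = 64*u*v, G = 64*u^2 + 1, so EG − F² = 64*u^2 + 64*v^2 + 1. Taking the positive square root: √(EG − F²) = sqrt(64*u^2 + 64*v^2 + 1). At (u, v) = (-5/2, 1): sqrt(465).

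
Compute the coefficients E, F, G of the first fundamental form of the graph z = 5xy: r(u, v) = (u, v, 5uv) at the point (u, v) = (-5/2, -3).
E = 226;  F = 375/2;  G = 629/4

Partials: r_u = (1, 0, 5*v), r_v = (0, 1, 5*u). As functions of (u, v):
  E = r_u · r_u = 25*v^2 + 1,
  F = r_u · r_v = 25*u*v,
  G = r_v · r_v = 25*u^2 + 1.
Evaluating at (u, v) = (-5/2, -3): E = 226, F = 375/2, G = 629/4.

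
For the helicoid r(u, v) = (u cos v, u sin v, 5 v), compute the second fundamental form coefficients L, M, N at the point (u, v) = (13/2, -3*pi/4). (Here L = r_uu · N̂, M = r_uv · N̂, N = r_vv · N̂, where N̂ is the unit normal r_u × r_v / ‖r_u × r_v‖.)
L = 0;  M = -10*sqrt(269)/269;  N = 0

Compute the unit normal N̂(u, v) = (5*sin(v)/sqrt(u^2 + 25), -5*cos(v)/sqrt(u^2 + 25), u/sqrt(u^2 + 25)), and the second partials r_uu, r_uv, r_vv. Take dot products:
  L(u, v) = r_uu · N̂ = 0,
  M(u, v) = r_uv · N̂ = -5/sqrt(u^2 + 25),
  N(u, v) = r_vv · N̂ = 0.
Evaluating at (u, v) = (13/2, -3*pi/4):
  L = 0, M = -10*sqrt(269)/269, N = 0.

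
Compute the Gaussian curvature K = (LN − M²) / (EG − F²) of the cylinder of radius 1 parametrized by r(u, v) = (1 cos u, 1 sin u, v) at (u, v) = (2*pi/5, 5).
K = 0

Coefficients of the first fundamental form: E = 1, F = 0, G = 1.
Coefficients of the second fundamental form: L = -1, M = 0, N = 0.
Assemble K = (LN − M²)/(EG − F²) = 0. At (u, v) = (2*pi/5, 5): K = 0.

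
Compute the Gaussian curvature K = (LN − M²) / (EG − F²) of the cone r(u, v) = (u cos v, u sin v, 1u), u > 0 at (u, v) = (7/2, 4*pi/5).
K = 0

Coefficients of the first fundamental form: E = 2, F = 0, G = u^2.
Coefficients of the second fundamental form: L = 0, M = 0, N = sqrt(2)*u^2/(2*Abs(u)).
Assemble K = (LN − M²)/(EG − F²) = 0. At (u, v) = (7/2, 4*pi/5): K = 0.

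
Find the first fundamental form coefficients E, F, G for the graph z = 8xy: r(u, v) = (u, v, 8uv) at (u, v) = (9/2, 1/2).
E = 17;  F = 144;  G = 1297

Partials: r_u = (1, 0, 8*v), r_v = (0, 1, 8*u). As functions of (u, v):
  E = r_u · r_u = 64*v^2 + 1,
  F = r_u · r_v = 64*u*v,
  G = r_v · r_v = 64*u^2 + 1.
Evaluating at (u, v) = (9/2, 1/2): E = 17, F = 144, G = 1297.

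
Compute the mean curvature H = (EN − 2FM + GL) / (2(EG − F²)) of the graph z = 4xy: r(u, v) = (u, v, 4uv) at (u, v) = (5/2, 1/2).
H = -16*sqrt(105)/2205

With E = 16*v^2 + 1, F = 16*u*v, G = 16*u^2 + 1, L = 0, M = 4/sqrt(16*u^2 + 16*v^2 + 1), N = 0, assemble
  H = (EN − 2FM + GL) / (2(EG − F²)) = -64*u*v/(16*u^2 + 16*v^2 + 1)^(3/2).
At (u, v) = (5/2, 1/2): H = -16*sqrt(105)/2205.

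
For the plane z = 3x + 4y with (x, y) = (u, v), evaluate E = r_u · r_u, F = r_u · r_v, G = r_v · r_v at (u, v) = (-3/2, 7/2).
E = 10;  F = 12;  G = 17

Partials: r_u = (1, 0, 3), r_v = (0, 1, 4). As functions of (u, v):
  E = r_u · r_u = 10,
  F = r_u · r_v = 12,
  G = r_v · r_v = 17.
Evaluating at (u, v) = (-3/2, 7/2): E = 10, F = 12, G = 17.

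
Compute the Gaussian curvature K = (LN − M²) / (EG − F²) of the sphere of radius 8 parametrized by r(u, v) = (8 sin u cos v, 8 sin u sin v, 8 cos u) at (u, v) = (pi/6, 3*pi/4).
K = 1/64

Coefficients of the first fundamental form: E = 64, F = 0, G = 64*sin(u)^2.
Coefficients of the second fundamental form: L = -8*sin(u)/Abs(sin(u)), M = 0, N = -8*sin(u)^3/Abs(sin(u)).
Assemble K = (LN − M²)/(EG − F²) = 1/64. At (u, v) = (pi/6, 3*pi/4): K = 1/64.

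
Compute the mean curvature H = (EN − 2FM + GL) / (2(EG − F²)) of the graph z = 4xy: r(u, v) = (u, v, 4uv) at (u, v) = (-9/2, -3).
H = -864*sqrt(469)/219961

With E = 16*v^2 + 1, F = 16*u*v, G = 16*u^2 + 1, L = 0, M = 4/sqrt(16*u^2 + 16*v^2 + 1), N = 0, assemble
  H = (EN − 2FM + GL) / (2(EG − F²)) = -64*u*v/(16*u^2 + 16*v^2 + 1)^(3/2).
At (u, v) = (-9/2, -3): H = -864*sqrt(469)/219961.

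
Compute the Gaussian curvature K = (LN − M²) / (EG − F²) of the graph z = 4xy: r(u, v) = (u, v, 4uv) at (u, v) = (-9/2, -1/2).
K = -16/108241

Coefficients of the first fundamental form: E = 16*v^2 + 1, F = 16*u*v, G = 16*u^2 + 1.
Coefficients of the second fundamental form: L = 0, M = 4/sqrt(16*u^2 + 16*v^2 + 1), N = 0.
Assemble K = (LN − M²)/(EG − F²) = -16/(256*u^4 + 512*u^2*v^2 + 32*u^2 + 256*v^4 + 32*v^2 + 1). At (u, v) = (-9/2, -1/2): K = -16/108241.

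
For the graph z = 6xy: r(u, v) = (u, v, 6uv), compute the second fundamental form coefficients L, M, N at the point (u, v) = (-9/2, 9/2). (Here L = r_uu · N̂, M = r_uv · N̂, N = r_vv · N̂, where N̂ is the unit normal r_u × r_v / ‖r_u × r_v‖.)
L = 0;  M = 6*sqrt(1459)/1459;  N = 0

Compute the unit normal N̂(u, v) = (-6*v/sqrt(36*u^2 + 36*v^2 + 1), -6*u/sqrt(36*u^2 + 36*v^2 + 1), 1/sqrt(36*u^2 + 36*v^2 + 1)), and the second partials r_uu, r_uv, r_vv. Take dot products:
  L(u, v) = r_uu · N̂ = 0,
  M(u, v) = r_uv · N̂ = 6/sqrt(36*u^2 + 36*v^2 + 1),
  N(u, v) = r_vv · N̂ = 0.
Evaluating at (u, v) = (-9/2, 9/2):
  L = 0, M = 6*sqrt(1459)/1459, N = 0.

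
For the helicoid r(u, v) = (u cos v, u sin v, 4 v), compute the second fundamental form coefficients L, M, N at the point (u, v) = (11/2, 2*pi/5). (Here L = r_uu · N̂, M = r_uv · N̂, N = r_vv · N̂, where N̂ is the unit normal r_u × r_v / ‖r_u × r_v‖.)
L = 0;  M = -8*sqrt(185)/185;  N = 0

Compute the unit normal N̂(u, v) = (4*sin(v)/sqrt(u^2 + 16), -4*cos(v)/sqrt(u^2 + 16), u/sqrt(u^2 + 16)), and the second partials r_uu, r_uv, r_vv. Take dot products:
  L(u, v) = r_uu · N̂ = 0,
  M(u, v) = r_uv · N̂ = -4/sqrt(u^2 + 16),
  N(u, v) = r_vv · N̂ = 0.
Evaluating at (u, v) = (11/2, 2*pi/5):
  L = 0, M = -8*sqrt(185)/185, N = 0.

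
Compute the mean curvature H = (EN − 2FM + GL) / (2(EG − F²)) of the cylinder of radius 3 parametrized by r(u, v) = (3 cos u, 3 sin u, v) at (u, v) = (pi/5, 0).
H = -1/6

With E = 9, F = 0, G = 1, L = -3, M = 0, N = 0, assemble
  H = (EN − 2FM + GL) / (2(EG − F²)) = -1/6.
At (u, v) = (pi/5, 0): H = -1/6.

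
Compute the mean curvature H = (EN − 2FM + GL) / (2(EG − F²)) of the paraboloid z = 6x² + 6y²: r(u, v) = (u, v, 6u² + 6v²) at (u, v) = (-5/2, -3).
H = 13188*sqrt(13)/371293

With E = 144*u^2 + 1, F = 144*u*v, G = 144*v^2 + 1, L = 12/sqrt(144*u^2 + 144*v^2 + 1), M = 0, N = 12/sqrt(144*u^2 + 144*v^2 + 1), assemble
  H = (EN − 2FM + GL) / (2(EG − F²)) = 12*(72*u^2 + 72*v^2 + 1)/(144*u^2 + 144*v^2 + 1)^(3/2).
At (u, v) = (-5/2, -3): H = 13188*sqrt(13)/371293.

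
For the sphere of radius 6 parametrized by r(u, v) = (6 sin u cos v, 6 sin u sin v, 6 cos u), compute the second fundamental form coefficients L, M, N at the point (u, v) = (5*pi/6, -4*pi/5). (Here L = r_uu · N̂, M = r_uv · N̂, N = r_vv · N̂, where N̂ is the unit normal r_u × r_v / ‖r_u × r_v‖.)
L = -6;  M = 0;  N = -3/2

Compute the unit normal N̂(u, v) = (sin(u)^2*cos(v)/Abs(sin(u)), sin(u)^2*sin(v)/Abs(sin(u)), sin(2*u)/(2*Abs(sin(u)))), and the second partials r_uu, r_uv, r_vv. Take dot products:
  L(u, v) = r_uu · N̂ = -6*sin(u)/Abs(sin(u)),
  M(u, v) = r_uv · N̂ = 0,
  N(u, v) = r_vv · N̂ = -6*sin(u)^3/Abs(sin(u)).
Evaluating at (u, v) = (5*pi/6, -4*pi/5):
  L = -6, M = 0, N = -3/2.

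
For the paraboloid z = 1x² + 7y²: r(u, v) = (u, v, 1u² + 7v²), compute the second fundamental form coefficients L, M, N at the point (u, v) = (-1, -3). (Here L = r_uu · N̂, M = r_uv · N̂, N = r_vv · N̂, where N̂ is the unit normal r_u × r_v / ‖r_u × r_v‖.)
L = 2*sqrt(1769)/1769;  M = 0;  N = 14*sqrt(1769)/1769

Compute the unit normal N̂(u, v) = (-2*u/sqrt(4*u^2 + 196*v^2 + 1), -14*v/sqrt(4*u^2 + 196*v^2 + 1), 1/sqrt(4*u^2 + 196*v^2 + 1)), and the second partials r_uu, r_uv, r_vv. Take dot products:
  L(u, v) = r_uu · N̂ = 2/sqrt(4*u^2 + 196*v^2 + 1),
  M(u, v) = r_uv · N̂ = 0,
  N(u, v) = r_vv · N̂ = 14/sqrt(4*u^2 + 196*v^2 + 1).
Evaluating at (u, v) = (-1, -3):
  L = 2*sqrt(1769)/1769, M = 0, N = 14*sqrt(1769)/1769.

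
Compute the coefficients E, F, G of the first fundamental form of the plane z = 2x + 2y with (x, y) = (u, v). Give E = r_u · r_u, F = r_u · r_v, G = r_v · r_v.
E = 5;  F = 4;  G = 5

Compute partials: r_u = (1, 0, 2), r_v = (0, 1, 2). Then
  E = r_u · r_u = 5,
  F = r_u · r_v = 4,
  G = r_v · r_v = 5.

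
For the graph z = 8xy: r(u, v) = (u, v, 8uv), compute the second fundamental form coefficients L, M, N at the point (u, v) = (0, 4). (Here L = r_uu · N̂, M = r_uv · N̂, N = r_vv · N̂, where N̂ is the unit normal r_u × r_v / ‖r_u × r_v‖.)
L = 0;  M = 8*sqrt(41)/205;  N = 0

Compute the unit normal N̂(u, v) = (-8*v/sqrt(64*u^2 + 64*v^2 + 1), -8*u/sqrt(64*u^2 + 64*v^2 + 1), 1/sqrt(64*u^2 + 64*v^2 + 1)), and the second partials r_uu, r_uv, r_vv. Take dot products:
  L(u, v) = r_uu · N̂ = 0,
  M(u, v) = r_uv · N̂ = 8/sqrt(64*u^2 + 64*v^2 + 1),
  N(u, v) = r_vv · N̂ = 0.
Evaluating at (u, v) = (0, 4):
  L = 0, M = 8*sqrt(41)/205, N = 0.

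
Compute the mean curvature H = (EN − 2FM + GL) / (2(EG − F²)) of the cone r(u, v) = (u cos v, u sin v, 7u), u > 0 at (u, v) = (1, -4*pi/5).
H = 7*sqrt(2)/20

With E = 50, F = 0, G = u^2, L = 0, M = 0, N = 7*sqrt(2)*u^2/(10*Abs(u)), assemble
  H = (EN − 2FM + GL) / (2(EG − F²)) = 7*sqrt(2)/(20*Abs(u)).
At (u, v) = (1, -4*pi/5): H = 7*sqrt(2)/20.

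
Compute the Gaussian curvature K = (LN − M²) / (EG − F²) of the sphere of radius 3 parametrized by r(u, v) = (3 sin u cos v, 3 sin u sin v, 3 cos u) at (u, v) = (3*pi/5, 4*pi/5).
K = 1/9

Coefficients of the first fundamental form: E = 9, F = 0, G = 9*sin(u)^2.
Coefficients of the second fundamental form: L = -3*sin(u)/Abs(sin(u)), M = 0, N = -3*sin(u)^3/Abs(sin(u)).
Assemble K = (LN − M²)/(EG − F²) = 1/9. At (u, v) = (3*pi/5, 4*pi/5): K = 1/9.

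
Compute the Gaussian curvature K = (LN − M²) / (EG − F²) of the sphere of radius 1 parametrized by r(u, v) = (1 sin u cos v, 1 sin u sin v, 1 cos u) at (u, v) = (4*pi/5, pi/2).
K = 1

Coefficients of the first fundamental form: E = 1, F = 0, G = sin(u)^2.
Coefficients of the second fundamental form: L = -sin(u)/Abs(sin(u)), M = 0, N = -sin(u)^3/Abs(sin(u)).
Assemble K = (LN − M²)/(EG − F²) = 1. At (u, v) = (4*pi/5, pi/2): K = 1.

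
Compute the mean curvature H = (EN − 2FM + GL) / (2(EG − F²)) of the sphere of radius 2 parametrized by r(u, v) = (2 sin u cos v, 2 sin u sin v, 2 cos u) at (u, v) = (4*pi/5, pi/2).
H = -1/2

With E = 4, F = 0, G = 4*sin(u)^2, L = -2*sin(u)/Abs(sin(u)), M = 0, N = -2*sin(u)^3/Abs(sin(u)), assemble
  H = (EN − 2FM + GL) / (2(EG − F²)) = -sin(u)/(2*Abs(sin(u))).
At (u, v) = (4*pi/5, pi/2): H = -1/2.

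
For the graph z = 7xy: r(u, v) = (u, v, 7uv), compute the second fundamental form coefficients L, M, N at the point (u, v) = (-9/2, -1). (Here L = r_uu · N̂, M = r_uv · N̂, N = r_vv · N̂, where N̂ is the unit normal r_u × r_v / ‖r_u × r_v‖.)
L = 0;  M = 14*sqrt(4169)/4169;  N = 0

Compute the unit normal N̂(u, v) = (-7*v/sqrt(49*u^2 + 49*v^2 + 1), -7*u/sqrt(49*u^2 + 49*v^2 + 1), 1/sqrt(49*u^2 + 49*v^2 + 1)), and the second partials r_uu, r_uv, r_vv. Take dot products:
  L(u, v) = r_uu · N̂ = 0,
  M(u, v) = r_uv · N̂ = 7/sqrt(49*u^2 + 49*v^2 + 1),
  N(u, v) = r_vv · N̂ = 0.
Evaluating at (u, v) = (-9/2, -1):
  L = 0, M = 14*sqrt(4169)/4169, N = 0.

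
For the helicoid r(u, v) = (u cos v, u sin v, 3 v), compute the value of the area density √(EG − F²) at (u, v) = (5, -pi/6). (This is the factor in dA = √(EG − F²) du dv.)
√(EG − F²)|_{(5, -pi/6)} = sqrt(34)

E = 1, F = 0, G = u^2 + 9, so EG − F² = u^2 + 9. Taking the positive square root: √(EG − F²) = sqrt(u^2 + 9). At (u, v) = (5, -pi/6): sqrt(34).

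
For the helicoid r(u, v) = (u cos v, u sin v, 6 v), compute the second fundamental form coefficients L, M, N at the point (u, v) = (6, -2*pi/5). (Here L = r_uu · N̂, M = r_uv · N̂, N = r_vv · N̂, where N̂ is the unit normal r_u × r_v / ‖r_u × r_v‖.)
L = 0;  M = -sqrt(2)/2;  N = 0

Compute the unit normal N̂(u, v) = (6*sin(v)/sqrt(u^2 + 36), -6*cos(v)/sqrt(u^2 + 36), u/sqrt(u^2 + 36)), and the second partials r_uu, r_uv, r_vv. Take dot products:
  L(u, v) = r_uu · N̂ = 0,
  M(u, v) = r_uv · N̂ = -6/sqrt(u^2 + 36),
  N(u, v) = r_vv · N̂ = 0.
Evaluating at (u, v) = (6, -2*pi/5):
  L = 0, M = -sqrt(2)/2, N = 0.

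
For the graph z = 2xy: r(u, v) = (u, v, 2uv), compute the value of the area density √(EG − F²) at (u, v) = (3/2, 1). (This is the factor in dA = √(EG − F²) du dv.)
√(EG − F²)|_{(3/2, 1)} = sqrt(14)

E = 4*v^2 + 1, F = 4*u*v, G = 4*u^2 + 1, so EG − F² = 4*u^2 + 4*v^2 + 1. Taking the positive square root: √(EG − F²) = sqrt(4*u^2 + 4*v^2 + 1). At (u, v) = (3/2, 1): sqrt(14).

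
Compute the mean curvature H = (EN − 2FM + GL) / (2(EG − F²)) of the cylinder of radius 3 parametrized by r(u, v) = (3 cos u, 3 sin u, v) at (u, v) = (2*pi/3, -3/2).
H = -1/6

With E = 9, F = 0, G = 1, L = -3, M = 0, N = 0, assemble
  H = (EN − 2FM + GL) / (2(EG − F²)) = -1/6.
At (u, v) = (2*pi/3, -3/2): H = -1/6.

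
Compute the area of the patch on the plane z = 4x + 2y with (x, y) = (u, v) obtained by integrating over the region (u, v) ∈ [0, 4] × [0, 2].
Area = 8*sqrt(21)

Area = ∫∫ √(EG − F²) du dv with √(EG − F²) = sqrt(21). Integrating over [0, 4] × [0, 2] gives 8*sqrt(21).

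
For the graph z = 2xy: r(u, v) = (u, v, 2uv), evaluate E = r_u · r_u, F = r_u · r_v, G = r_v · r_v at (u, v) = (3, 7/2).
E = 50;  F = 42;  G = 37

Partials: r_u = (1, 0, 2*v), r_v = (0, 1, 2*u). As functions of (u, v):
  E = r_u · r_u = 4*v^2 + 1,
  F = r_u · r_v = 4*u*v,
  G = r_v · r_v = 4*u^2 + 1.
Evaluating at (u, v) = (3, 7/2): E = 50, F = 42, G = 37.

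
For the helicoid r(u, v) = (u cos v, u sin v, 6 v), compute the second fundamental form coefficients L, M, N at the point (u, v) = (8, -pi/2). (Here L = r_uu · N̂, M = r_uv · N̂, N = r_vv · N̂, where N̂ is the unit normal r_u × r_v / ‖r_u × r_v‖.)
L = 0;  M = -3/5;  N = 0

Compute the unit normal N̂(u, v) = (6*sin(v)/sqrt(u^2 + 36), -6*cos(v)/sqrt(u^2 + 36), u/sqrt(u^2 + 36)), and the second partials r_uu, r_uv, r_vv. Take dot products:
  L(u, v) = r_uu · N̂ = 0,
  M(u, v) = r_uv · N̂ = -6/sqrt(u^2 + 36),
  N(u, v) = r_vv · N̂ = 0.
Evaluating at (u, v) = (8, -pi/2):
  L = 0, M = -3/5, N = 0.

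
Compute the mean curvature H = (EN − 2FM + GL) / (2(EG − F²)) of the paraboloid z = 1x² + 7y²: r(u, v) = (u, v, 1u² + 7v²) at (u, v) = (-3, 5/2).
H = 1485*sqrt(1262)/1592644

With E = 4*u^2 + 1, F = 28*u*v, G = 196*v^2 + 1, L = 2/sqrt(4*u^2 + 196*v^2 + 1), M = 0, N = 14/sqrt(4*u^2 + 196*v^2 + 1), assemble
  H = (EN − 2FM + GL) / (2(EG − F²)) = 4*(7*u^2 + 49*v^2 + 2)/(4*u^2 + 196*v^2 + 1)^(3/2).
At (u, v) = (-3, 5/2): H = 1485*sqrt(1262)/1592644.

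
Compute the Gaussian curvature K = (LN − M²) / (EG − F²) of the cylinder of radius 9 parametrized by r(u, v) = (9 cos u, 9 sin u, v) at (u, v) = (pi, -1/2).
K = 0

Coefficients of the first fundamental form: E = 81, F = 0, G = 1.
Coefficients of the second fundamental form: L = -9, M = 0, N = 0.
Assemble K = (LN − M²)/(EG − F²) = 0. At (u, v) = (pi, -1/2): K = 0.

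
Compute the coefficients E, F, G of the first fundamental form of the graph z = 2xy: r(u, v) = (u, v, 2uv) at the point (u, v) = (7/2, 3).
E = 37;  F = 42;  G = 50

Partials: r_u = (1, 0, 2*v), r_v = (0, 1, 2*u). As functions of (u, v):
  E = r_u · r_u = 4*v^2 + 1,
  F = r_u · r_v = 4*u*v,
  G = r_v · r_v = 4*u^2 + 1.
Evaluating at (u, v) = (7/2, 3): E = 37, F = 42, G = 50.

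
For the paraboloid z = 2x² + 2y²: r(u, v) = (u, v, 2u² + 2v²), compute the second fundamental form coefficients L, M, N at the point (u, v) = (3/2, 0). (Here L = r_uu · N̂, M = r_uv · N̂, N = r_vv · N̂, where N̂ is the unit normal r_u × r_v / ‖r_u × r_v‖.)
L = 4*sqrt(37)/37;  M = 0;  N = 4*sqrt(37)/37

Compute the unit normal N̂(u, v) = (-4*u/sqrt(16*u^2 + 16*v^2 + 1), -4*v/sqrt(16*u^2 + 16*v^2 + 1), 1/sqrt(16*u^2 + 16*v^2 + 1)), and the second partials r_uu, r_uv, r_vv. Take dot products:
  L(u, v) = r_uu · N̂ = 4/sqrt(16*u^2 + 16*v^2 + 1),
  M(u, v) = r_uv · N̂ = 0,
  N(u, v) = r_vv · N̂ = 4/sqrt(16*u^2 + 16*v^2 + 1).
Evaluating at (u, v) = (3/2, 0):
  L = 4*sqrt(37)/37, M = 0, N = 4*sqrt(37)/37.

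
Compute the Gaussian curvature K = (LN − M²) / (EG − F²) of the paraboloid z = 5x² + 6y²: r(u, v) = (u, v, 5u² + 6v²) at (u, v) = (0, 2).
K = 120/332929

Coefficients of the first fundamental form: E = 100*u^2 + 1, F = 120*u*v, G = 144*v^2 + 1.
Coefficients of the second fundamental form: L = 10/sqrt(100*u^2 + 144*v^2 + 1), M = 0, N = 12/sqrt(100*u^2 + 144*v^2 + 1).
Assemble K = (LN − M²)/(EG − F²) = 120/(10000*u^4 + 28800*u^2*v^2 + 200*u^2 + 20736*v^4 + 288*v^2 + 1). At (u, v) = (0, 2): K = 120/332929.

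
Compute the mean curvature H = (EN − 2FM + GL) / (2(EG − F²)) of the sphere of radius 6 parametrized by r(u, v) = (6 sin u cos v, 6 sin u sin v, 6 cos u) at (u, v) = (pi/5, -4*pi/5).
H = -1/6

With E = 36, F = 0, G = 36*sin(u)^2, L = -6*sin(u)/Abs(sin(u)), M = 0, N = -6*sin(u)^3/Abs(sin(u)), assemble
  H = (EN − 2FM + GL) / (2(EG − F²)) = -sin(u)/(6*Abs(sin(u))).
At (u, v) = (pi/5, -4*pi/5): H = -1/6.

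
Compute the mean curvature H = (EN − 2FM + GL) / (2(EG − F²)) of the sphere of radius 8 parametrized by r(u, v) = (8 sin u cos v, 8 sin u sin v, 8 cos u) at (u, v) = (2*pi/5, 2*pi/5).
H = -1/8

With E = 64, F = 0, G = 64*sin(u)^2, L = -8*sin(u)/Abs(sin(u)), M = 0, N = -8*sin(u)^3/Abs(sin(u)), assemble
  H = (EN − 2FM + GL) / (2(EG − F²)) = -sin(u)/(8*Abs(sin(u))).
At (u, v) = (2*pi/5, 2*pi/5): H = -1/8.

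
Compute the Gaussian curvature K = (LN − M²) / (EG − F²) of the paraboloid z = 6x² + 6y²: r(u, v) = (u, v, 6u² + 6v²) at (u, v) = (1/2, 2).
K = 144/375769

Coefficients of the first fundamental form: E = 144*u^2 + 1, F = 144*u*v, G = 144*v^2 + 1.
Coefficients of the second fundamental form: L = 12/sqrt(144*u^2 + 144*v^2 + 1), M = 0, N = 12/sqrt(144*u^2 + 144*v^2 + 1).
Assemble K = (LN − M²)/(EG − F²) = 144/(20736*u^4 + 41472*u^2*v^2 + 288*u^2 + 20736*v^4 + 288*v^2 + 1). At (u, v) = (1/2, 2): K = 144/375769.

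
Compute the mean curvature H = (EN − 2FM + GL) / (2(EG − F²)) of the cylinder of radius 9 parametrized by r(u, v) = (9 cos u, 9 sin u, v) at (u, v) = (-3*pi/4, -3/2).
H = -1/18

With E = 81, F = 0, G = 1, L = -9, M = 0, N = 0, assemble
  H = (EN − 2FM + GL) / (2(EG − F²)) = -1/18.
At (u, v) = (-3*pi/4, -3/2): H = -1/18.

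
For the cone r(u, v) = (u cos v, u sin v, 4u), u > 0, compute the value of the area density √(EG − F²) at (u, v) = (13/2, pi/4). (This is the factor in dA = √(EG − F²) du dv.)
√(EG − F²)|_{(13/2, pi/4)} = 13*sqrt(17)/2

E = 17, F = 0, G = u^2, so EG − F² = 17*u^2. Taking the positive square root: √(EG − F²) = sqrt(17)*Abs(u). At (u, v) = (13/2, pi/4): 13*sqrt(17)/2.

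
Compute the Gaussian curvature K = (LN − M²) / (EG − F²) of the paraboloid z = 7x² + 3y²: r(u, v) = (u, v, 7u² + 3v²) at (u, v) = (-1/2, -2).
K = 21/9409

Coefficients of the first fundamental form: E = 196*u^2 + 1, F = 84*u*v, G = 36*v^2 + 1.
Coefficients of the second fundamental form: L = 14/sqrt(196*u^2 + 36*v^2 + 1), M = 0, N = 6/sqrt(196*u^2 + 36*v^2 + 1).
Assemble K = (LN − M²)/(EG − F²) = 84/(38416*u^4 + 14112*u^2*v^2 + 392*u^2 + 1296*v^4 + 72*v^2 + 1). At (u, v) = (-1/2, -2): K = 21/9409.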